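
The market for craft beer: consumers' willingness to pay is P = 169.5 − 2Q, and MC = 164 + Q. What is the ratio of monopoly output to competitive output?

Q_m/Q_c = 0.6

Monopoly sets MR = MC: 169.5 − 4Q = 164 + Q ⇒ Q = 1.1, P = 169.5 − 2·1.1 = 167.3.
Competitive equilibrium sets price equal to marginal cost: 169.5 − 2Q = 164 + Q, so Q = 11/6 and P = 995/6.
Ratio Q_m/Q_c = 1.1/(11/6) = 0.6.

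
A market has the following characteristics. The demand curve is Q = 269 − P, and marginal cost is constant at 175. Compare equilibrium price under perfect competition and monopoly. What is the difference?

Equilibrium price rises by 47

Inverting demand: P = 269 − Q.
Competitive firms price at marginal cost: P = 175, giving Q = 94.
The monopolist equates marginal revenue to marginal cost: 269 − 2Q = 175, so Q = 47. From demand, P = 222.
Change in equilibrium price: 222 − 175 = 47.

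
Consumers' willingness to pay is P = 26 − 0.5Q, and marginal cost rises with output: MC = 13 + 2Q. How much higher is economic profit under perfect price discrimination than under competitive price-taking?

Under competition P = MC: 26 − 0.5Q = 13 + 2Q ⇒ Q = 5.2, P = 23.4.
Profit = 23.4·5.2 − (13·5.2 + ½·2·5.2²) = 27.04.
A perfectly discriminating monopolist sells every unit with P(Q) ≥ MC(Q), so output equals the competitive quantity Q = 5.2. Each buyer pays their reservation price, so CS = 0 and the firm captures all surplus.
PS equals the full surplus area, 33.8. Profit = 33.8 = 33.8.
Change in economic profit: 33.8 − 27.04 = 6.76.

Economic profit rises by 6.76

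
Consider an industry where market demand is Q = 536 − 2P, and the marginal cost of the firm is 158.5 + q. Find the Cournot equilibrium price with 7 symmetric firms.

Inverting demand: P = 268 − 0.5Q.
In a 7-firm Cournot equilibrium, symmetry and the first-order condition give q = (268 − 158.5)/(5) = 21.9. So Q = 153.3 and P = 191.35.

P = 191.35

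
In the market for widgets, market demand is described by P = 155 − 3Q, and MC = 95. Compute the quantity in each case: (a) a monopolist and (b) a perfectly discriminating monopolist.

A monopolist chooses Q where MR = MC. MR = 155 − 6Q; setting this equal to 95 gives Q = 10 and P = 125.
With perfect price discrimination, output is the efficient level Q = 20 (where demand meets MC), but every buyer pays their willingness to pay: CS = 0 and PS = total surplus.

Monopoly: Q = 10; Perfect PD: Q = 20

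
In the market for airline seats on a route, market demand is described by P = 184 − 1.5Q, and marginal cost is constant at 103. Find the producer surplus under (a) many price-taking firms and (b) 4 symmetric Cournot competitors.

Competition: PS = 0; Cournot: PS = 699.84

Perfect competition: P = MC = 103, so 184 − 1.5Q = 103 and Q = 54.
PS = (103 − 103)·54 = 0.
In a 4-firm Cournot equilibrium, symmetry and the first-order condition give q = (184 − 103)/(7.5) = 10.8. So Q = 43.2 and P = 119.2.
PS = (119.2 − 103)·43.2 = 699.84.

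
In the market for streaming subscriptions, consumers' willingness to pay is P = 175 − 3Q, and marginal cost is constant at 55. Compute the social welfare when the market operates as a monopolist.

Monopoly sets MR = MC: 175 − 6Q = 55 ⇒ Q = 20, P = 175 − 3·20 = 115.
CS = ½·(175 − 115)·20 = 600; PS = (115 − 55)·20 = 1200; TS = 1800.

TS = 1800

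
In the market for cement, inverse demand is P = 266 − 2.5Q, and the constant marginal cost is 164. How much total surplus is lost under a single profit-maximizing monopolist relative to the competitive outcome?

DWL = 520.2

Perfect competition: P = MC = 164, so 266 − 2.5Q = 164 and Q = 40.8.
Monopoly sets MR = MC: 266 − 5Q = 164 ⇒ Q = 20.4, P = 266 − 2.5·20.4 = 215.
DWL is the triangle between Q = 20.4 and Q = 40.8: ½·(40.8 − 20.4)·(215 − 164) = 520.2.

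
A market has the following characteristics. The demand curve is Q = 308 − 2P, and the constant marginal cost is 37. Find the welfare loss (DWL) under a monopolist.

DWL = 3422.25

Inverting demand: P = 154 − 0.5Q.
Perfect competition: P = MC = 37, so 154 − 0.5Q = 37 and Q = 234.
The monopolist equates marginal revenue to marginal cost: 154 − Q = 37, so Q = 117. From demand, P = 95.5.
DWL is the triangle between Q = 117 and Q = 234: ½·(234 − 117)·(95.5 − 37) = 3422.25.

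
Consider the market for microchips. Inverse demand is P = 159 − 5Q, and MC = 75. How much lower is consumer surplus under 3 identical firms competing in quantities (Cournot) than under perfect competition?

Under competition P = MC = 75, so Q = (159 − 75)/5 = 16.8.
CS = ½·(159 − 75)·16.8 = 705.6.
With 3 symmetric Cournot firms, each firm's FOC gives 159 − 20q = 75, so q = 4.2, Q = 3·4.2 = 12.6, and P = 96.
CS = ½·(159 − 96)·12.6 = 396.9.
Change in consumer surplus: 396.9 − 705.6 = −308.7.

Consumer surplus falls by 308.7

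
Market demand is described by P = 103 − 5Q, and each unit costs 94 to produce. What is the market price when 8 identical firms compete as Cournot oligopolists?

P = 95

In a 8-firm Cournot equilibrium, symmetry and the first-order condition give q = (103 − 94)/(45) = 0.2. So Q = 1.6 and P = 95.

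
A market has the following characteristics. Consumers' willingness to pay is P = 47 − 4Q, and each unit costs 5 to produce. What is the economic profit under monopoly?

The monopolist equates marginal revenue to marginal cost: 47 − 8Q = 5, so Q = 5.25. From demand, P = 26.
Profit = (26 − 5)·5.25 = 110.25.

Profit = 110.25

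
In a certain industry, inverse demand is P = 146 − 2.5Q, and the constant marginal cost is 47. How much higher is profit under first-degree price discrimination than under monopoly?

π rises by 980.1

Monopoly sets MR = MC: 146 − 5Q = 47 ⇒ Q = 19.8, P = 146 − 2.5·19.8 = 96.5.
Profit = (96.5 − 47)·19.8 = 980.1.
With perfect price discrimination, output is the efficient level Q = 39.6 (where demand meets MC), but every buyer pays their willingness to pay: CS = 0 and PS = total surplus.
PS equals the full surplus area, 1960.2. Profit = 1960.2 = 1960.2.
Change in profit: 1960.2 − 980.1 = 980.1.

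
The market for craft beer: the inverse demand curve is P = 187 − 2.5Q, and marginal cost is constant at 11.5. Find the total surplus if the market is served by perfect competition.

Under competition P = MC = 11.5, so Q = (187 − 11.5)/2.5 = 70.2.
CS = ½·(187 − 11.5)·70.2 = 6160.05; PS = (11.5 − 11.5)·70.2 = 0; TS = 6160.05.

TS = 6160.05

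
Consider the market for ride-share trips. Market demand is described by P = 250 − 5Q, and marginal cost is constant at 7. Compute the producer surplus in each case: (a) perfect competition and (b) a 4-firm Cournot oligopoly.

Under competition P = MC = 7, so Q = (250 − 7)/5 = 48.6.
PS = (7 − 7)·48.6 = 0.
In a 4-firm Cournot equilibrium, symmetry and the first-order condition give q = (250 − 7)/(25) = 9.72. So Q = 38.88 and P = 55.6.
PS = (55.6 − 7)·38.88 = 1889.568.

Competition: PS = 0; Cournot: PS = 1889.568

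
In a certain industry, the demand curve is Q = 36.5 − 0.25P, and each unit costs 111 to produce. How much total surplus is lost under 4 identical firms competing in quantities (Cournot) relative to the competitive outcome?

Inverting demand: P = 146 − 4Q.
Perfect competition: P = MC = 111, so 146 − 4Q = 111 and Q = 8.75.
Cournot with 4 identical firms: the symmetric best-response condition is 146 − 20q = 111. Each firm produces q = 1.75, total output Q = 7, price P = 118.
DWL is the triangle between Q = 7 and Q = 8.75: ½·(8.75 − 7)·(118 − 111) = 6.125.

DWL = 6.125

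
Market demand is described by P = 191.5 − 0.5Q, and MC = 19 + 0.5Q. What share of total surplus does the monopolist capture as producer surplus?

PS/TS = 0.75

A monopolist chooses Q where MR = MC. MR = 191.5 − Q; setting this equal to 19 + 0.5Q gives Q = 115 and P = 134.
CS = ½·(191.5 − 134)·115 = 3306.25.
PS = P·Q − VC(Q) = 134·115 − (19·115 + ½·0.5·115²) = 9918.75.
Share captured = PS/TS = 9918.75/13225 = 0.75.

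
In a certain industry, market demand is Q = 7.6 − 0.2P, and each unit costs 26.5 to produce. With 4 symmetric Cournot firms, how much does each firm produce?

Inverting demand: P = 38 − 5Q.
In a 4-firm Cournot equilibrium, symmetry and the first-order condition give q = (38 − 26.5)/(25) = 0.46. So Q = 1.84 and P = 28.8.

q_i = 0.46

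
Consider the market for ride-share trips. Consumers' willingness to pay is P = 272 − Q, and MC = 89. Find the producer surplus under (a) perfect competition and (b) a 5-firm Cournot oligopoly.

Competition: PS = 0; Cournot: PS = 4651.25

Competitive firms price at marginal cost: P = 89, giving Q = 183.
PS = (89 − 89)·183 = 0.
With 5 symmetric Cournot firms, each firm's FOC gives 272 − 6q = 89, so q = 30.5, Q = 5·30.5 = 152.5, and P = 119.5.
PS = (119.5 − 89)·152.5 = 4651.25.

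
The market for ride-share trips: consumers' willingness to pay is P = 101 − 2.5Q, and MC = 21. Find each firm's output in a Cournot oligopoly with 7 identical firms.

Cournot with 7 identical firms: the symmetric best-response condition is 101 − 20q = 21. Each firm produces q = 4, total output Q = 28, price P = 31.

q_i = 4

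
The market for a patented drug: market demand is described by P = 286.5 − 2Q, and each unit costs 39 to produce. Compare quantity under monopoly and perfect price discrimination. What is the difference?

Quantity rises by 61.875

A monopolist chooses Q where MR = MC. MR = 286.5 − 4Q; setting this equal to 39 gives Q = 61.875 and P = 162.75.
A perfectly discriminating monopolist sells every unit with P(Q) ≥ MC(Q), so output equals the competitive quantity Q = 123.75. Each buyer pays their reservation price, so CS = 0 and the firm captures all surplus.
Change in quantity: 123.75 − 61.875 = 61.875.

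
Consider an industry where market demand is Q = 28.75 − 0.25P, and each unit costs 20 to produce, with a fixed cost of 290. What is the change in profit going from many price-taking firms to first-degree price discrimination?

Profit rises by 1128.125

Inverting demand: P = 115 − 4Q.
Perfect competition: P = MC = 20, so 115 − 4Q = 20 and Q = 23.75.
Profit = (20 − 20)·23.75 − 290 = −290.
With perfect price discrimination, output is the efficient level Q = 23.75 (where demand meets MC), but every buyer pays their willingness to pay: CS = 0 and PS = total surplus.
PS equals the full surplus area, 1128.125. Profit = 1128.125 − 290 = 838.125.
Change in profit: 838.125 − −290 = 1128.125.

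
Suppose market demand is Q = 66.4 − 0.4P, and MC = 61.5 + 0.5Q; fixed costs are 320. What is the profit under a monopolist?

Profit = 672.75

Inverting demand: P = 166 − 2.5Q.
A monopolist chooses Q where MR = MC. MR = 166 − 5Q; setting this equal to 61.5 + 0.5Q gives Q = 19 and P = 118.5.
Profit = 118.5·19 − (61.5·19 + ½·0.5·19²) − 320 = 672.75.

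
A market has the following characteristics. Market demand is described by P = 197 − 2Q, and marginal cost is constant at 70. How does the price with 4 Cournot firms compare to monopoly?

Cournot: P = 95.4; Monopoly: P = 133.5

In a 4-firm Cournot equilibrium, symmetry and the first-order condition give q = (197 − 70)/(10) = 12.7. So Q = 50.8 and P = 95.4.
A monopolist chooses Q where MR = MC. MR = 197 − 4Q; setting this equal to 70 gives Q = 31.75 and P = 133.5.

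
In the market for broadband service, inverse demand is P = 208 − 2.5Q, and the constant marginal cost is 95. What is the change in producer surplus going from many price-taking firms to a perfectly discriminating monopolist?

Perfect competition: P = MC = 95, so 208 − 2.5Q = 95 and Q = 45.2.
PS = (95 − 95)·45.2 = 0.
A perfectly discriminating monopolist sells every unit with P(Q) ≥ MC(Q), so output equals the competitive quantity Q = 45.2. Each buyer pays their reservation price, so CS = 0 and the firm captures all surplus.
PS = ½·(208 − 95)·45.2 = 2553.8.
Change in producer surplus: 2553.8 − 0 = 2553.8.

Producer surplus rises by 2553.8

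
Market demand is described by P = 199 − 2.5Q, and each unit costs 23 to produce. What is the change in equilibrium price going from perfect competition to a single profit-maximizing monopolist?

Equilibrium price rises by 88

Competitive firms price at marginal cost: P = 23, giving Q = 70.4.
A monopolist chooses Q where MR = MC. MR = 199 − 5Q; setting this equal to 23 gives Q = 35.2 and P = 111.
Change in equilibrium price: 111 − 23 = 88.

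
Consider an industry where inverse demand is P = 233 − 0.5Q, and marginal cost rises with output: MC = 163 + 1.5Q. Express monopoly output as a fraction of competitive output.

The monopolist equates marginal revenue to marginal cost: 233 − Q = 163 + 1.5Q, so Q = 28. From demand, P = 219.
Competitive equilibrium sets price equal to marginal cost: 233 − 0.5Q = 163 + 1.5Q, so Q = 35 and P = 215.5.
Ratio Q_m/Q_c = 28/35 = 0.8.

Q_m/Q_c = 0.8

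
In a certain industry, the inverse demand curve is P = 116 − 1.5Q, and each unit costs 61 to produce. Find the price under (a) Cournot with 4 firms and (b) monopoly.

Cournot: P = 72; Monopoly: P = 88.5

With 4 symmetric Cournot firms, each firm's FOC gives 116 − 7.5q = 61, so q = 22/3, Q = 4·22/3 = 88/3, and P = 72.
Monopoly sets MR = MC: 116 − 3Q = 61 ⇒ Q = 55/3, P = 116 − 1.5·55/3 = 88.5.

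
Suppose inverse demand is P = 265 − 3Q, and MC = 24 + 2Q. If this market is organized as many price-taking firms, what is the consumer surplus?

Competitive equilibrium sets price equal to marginal cost: 265 − 3Q = 24 + 2Q, so Q = 48.2 and P = 120.4.
CS = ½·(265 − 120.4)·48.2 = 3484.86.

CS = 3484.86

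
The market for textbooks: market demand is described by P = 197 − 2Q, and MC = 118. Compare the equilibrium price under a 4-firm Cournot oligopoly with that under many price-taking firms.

Cournot: P = 133.8; Competition: P = 118

In a 4-firm Cournot equilibrium, symmetry and the first-order condition give q = (197 − 118)/(10) = 7.9. So Q = 31.6 and P = 133.8.
Under competition P = MC = 118, so Q = (197 − 118)/2 = 39.5.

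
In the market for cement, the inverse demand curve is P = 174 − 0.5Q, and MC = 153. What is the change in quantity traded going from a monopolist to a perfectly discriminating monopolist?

Monopoly sets MR = MC: 174 − Q = 153 ⇒ Q = 21, P = 174 − 0.5·21 = 163.5.
Under first-degree price discrimination the firm charges each unit its demand price and produces up to where P = MC, i.e. Q = 42. Consumer surplus is zero; producer surplus equals total surplus.
Change in quantity traded: 42 − 21 = 21.

Quantity traded rises by 21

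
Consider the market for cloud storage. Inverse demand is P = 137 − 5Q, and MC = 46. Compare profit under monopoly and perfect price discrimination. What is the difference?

A monopolist chooses Q where MR = MC. MR = 137 − 10Q; setting this equal to 46 gives Q = 9.1 and P = 91.5.
Profit = (91.5 − 46)·9.1 = 414.05.
Under first-degree price discrimination the firm charges each unit its demand price and produces up to where P = MC, i.e. Q = 18.2. Consumer surplus is zero; producer surplus equals total surplus.
PS equals the full surplus area, 828.1. Profit = 828.1 = 828.1.
Change in profit: 828.1 − 414.05 = 414.05.

π rises by 414.05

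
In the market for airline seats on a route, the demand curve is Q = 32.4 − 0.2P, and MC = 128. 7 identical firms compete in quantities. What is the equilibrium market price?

Inverting demand: P = 162 − 5Q.
In a 7-firm Cournot equilibrium, symmetry and the first-order condition give q = (162 − 128)/(40) = 0.85. So Q = 5.95 and P = 132.25.

P = 132.25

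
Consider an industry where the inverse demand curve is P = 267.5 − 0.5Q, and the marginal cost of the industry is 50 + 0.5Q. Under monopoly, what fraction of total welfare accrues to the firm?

The monopolist equates marginal revenue to marginal cost: 267.5 − Q = 50 + 0.5Q, so Q = 145. From demand, P = 195.
CS = ½·(267.5 − 195)·145 = 5256.25.
PS = P·Q − VC(Q) = 195·145 − (50·145 + ½·0.5·145²) = 15768.75.
Share captured = PS/TS = 15768.75/21025 = 0.75.

PS/TS = 0.75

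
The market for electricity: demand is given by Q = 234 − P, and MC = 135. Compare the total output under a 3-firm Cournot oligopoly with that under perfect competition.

Cournot: Q = 74.25; Competition: Q = 99

Inverting demand: P = 234 − Q.
With 3 symmetric Cournot firms, each firm's FOC gives 234 − 4q = 135, so q = 24.75, Q = 3·24.75 = 74.25, and P = 159.75.
Competitive firms price at marginal cost: P = 135, giving Q = 99.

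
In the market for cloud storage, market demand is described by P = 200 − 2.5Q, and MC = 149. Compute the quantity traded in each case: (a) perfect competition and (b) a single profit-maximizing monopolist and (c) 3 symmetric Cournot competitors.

Competition: Q = 20.4; Monopoly: Q = 10.2; Cournot: Q = 15.3

Competitive firms price at marginal cost: P = 149, giving Q = 20.4.
Monopoly sets MR = MC: 200 − 5Q = 149 ⇒ Q = 10.2, P = 200 − 2.5·10.2 = 174.5.
With 3 symmetric Cournot firms, each firm's FOC gives 200 − 10q = 149, so q = 5.1, Q = 3·5.1 = 15.3, and P = 161.75.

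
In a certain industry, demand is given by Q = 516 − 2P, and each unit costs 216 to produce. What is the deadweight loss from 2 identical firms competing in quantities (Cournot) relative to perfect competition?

DWL = 196

Inverting demand: P = 258 − 0.5Q.
Competitive firms price at marginal cost: P = 216, giving Q = 84.
With 2 symmetric Cournot firms, each firm's FOC gives 258 − 1.5q = 216, so q = 28, Q = 2·28 = 56, and P = 230.
DWL is the triangle between Q = 56 and Q = 84: ½·(84 − 56)·(230 − 216) = 196.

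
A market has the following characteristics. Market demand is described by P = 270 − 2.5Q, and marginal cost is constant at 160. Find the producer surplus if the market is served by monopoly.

PS = 1210

The monopolist equates marginal revenue to marginal cost: 270 − 5Q = 160, so Q = 22. From demand, P = 215.
PS = (215 − 160)·22 = 1210.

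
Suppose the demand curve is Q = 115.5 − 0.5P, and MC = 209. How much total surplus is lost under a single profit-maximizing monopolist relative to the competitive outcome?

DWL = 30.25

Inverting demand: P = 231 − 2Q.
Perfect competition: P = MC = 209, so 231 − 2Q = 209 and Q = 11.
Monopoly sets MR = MC: 231 − 4Q = 209 ⇒ Q = 5.5, P = 231 − 2·5.5 = 220.
DWL is the triangle between Q = 5.5 and Q = 11: ½·(11 − 5.5)·(220 − 209) = 30.25.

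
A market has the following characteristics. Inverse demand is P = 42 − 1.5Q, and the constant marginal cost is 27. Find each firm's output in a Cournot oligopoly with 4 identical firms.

q_i = 2

With 4 symmetric Cournot firms, each firm's FOC gives 42 − 7.5q = 27, so q = 2, Q = 4·2 = 8, and P = 30.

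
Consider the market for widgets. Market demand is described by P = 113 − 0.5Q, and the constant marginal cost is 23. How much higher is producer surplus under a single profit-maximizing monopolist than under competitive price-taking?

Producer surplus rises by 4050

Under competition P = MC = 23, so Q = (113 − 23)/0.5 = 180.
PS = (23 − 23)·180 = 0.
Monopoly sets MR = MC: 113 − Q = 23 ⇒ Q = 90, P = 113 − 0.5·90 = 68.
PS = (68 − 23)·90 = 4050.
Change in producer surplus: 4050 − 0 = 4050.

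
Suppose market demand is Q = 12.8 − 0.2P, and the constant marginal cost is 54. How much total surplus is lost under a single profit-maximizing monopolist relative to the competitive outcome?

DWL = 2.5

Inverting demand: P = 64 − 5Q.
Competitive firms price at marginal cost: P = 54, giving Q = 2.
The monopolist equates marginal revenue to marginal cost: 64 − 10Q = 54, so Q = 1. From demand, P = 59.
DWL is the triangle between Q = 1 and Q = 2: ½·(2 − 1)·(59 − 54) = 2.5.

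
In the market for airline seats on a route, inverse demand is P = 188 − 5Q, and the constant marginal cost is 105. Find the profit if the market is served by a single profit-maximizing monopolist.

A monopolist chooses Q where MR = MC. MR = 188 − 10Q; setting this equal to 105 gives Q = 8.3 and P = 146.5.
Profit = (146.5 − 105)·8.3 = 344.45.

Profit = 344.45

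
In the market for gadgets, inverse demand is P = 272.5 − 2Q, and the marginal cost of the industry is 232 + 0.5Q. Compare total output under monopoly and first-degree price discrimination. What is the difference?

The monopolist equates marginal revenue to marginal cost: 272.5 − 4Q = 232 + 0.5Q, so Q = 9. From demand, P = 254.5.
A perfectly discriminating monopolist sells every unit with P(Q) ≥ MC(Q), so output equals the competitive quantity Q = 16.2. Each buyer pays their reservation price, so CS = 0 and the firm captures all surplus.
Change in total output: 16.2 − 9 = 7.2.

Q rises by 7.2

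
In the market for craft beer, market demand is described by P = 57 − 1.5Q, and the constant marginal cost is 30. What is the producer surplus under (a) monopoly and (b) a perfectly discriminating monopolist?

The monopolist equates marginal revenue to marginal cost: 57 − 3Q = 30, so Q = 9. From demand, P = 43.5.
PS = (43.5 − 30)·9 = 121.5.
With perfect price discrimination, output is the efficient level Q = 18 (where demand meets MC), but every buyer pays their willingness to pay: CS = 0 and PS = total surplus.
PS = ½·(57 − 30)·18 = 243.

Monopoly: PS = 121.5; Perfect PD: PS = 243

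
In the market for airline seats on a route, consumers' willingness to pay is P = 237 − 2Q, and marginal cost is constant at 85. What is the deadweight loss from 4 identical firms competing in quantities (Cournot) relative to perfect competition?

Competitive firms price at marginal cost: P = 85, giving Q = 76.
In a 4-firm Cournot equilibrium, symmetry and the first-order condition give q = (237 − 85)/(10) = 15.2. So Q = 60.8 and P = 115.4.
DWL is the triangle between Q = 60.8 and Q = 76: ½·(76 − 60.8)·(115.4 − 85) = 231.04.

DWL = 231.04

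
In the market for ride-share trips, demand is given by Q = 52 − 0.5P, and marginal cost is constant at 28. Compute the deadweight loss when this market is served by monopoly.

Inverting demand: P = 104 − 2Q.
Competitive firms price at marginal cost: P = 28, giving Q = 38.
Monopoly sets MR = MC: 104 − 4Q = 28 ⇒ Q = 19, P = 104 − 2·19 = 66.
DWL is the triangle between Q = 19 and Q = 38: ½·(38 − 19)·(66 − 28) = 361.

DWL = 361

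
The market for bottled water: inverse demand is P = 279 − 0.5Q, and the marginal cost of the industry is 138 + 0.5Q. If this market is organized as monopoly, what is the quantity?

Q = 94

Monopoly sets MR = MC: 279 − Q = 138 + 0.5Q ⇒ Q = 94, P = 279 − 0.5·94 = 232.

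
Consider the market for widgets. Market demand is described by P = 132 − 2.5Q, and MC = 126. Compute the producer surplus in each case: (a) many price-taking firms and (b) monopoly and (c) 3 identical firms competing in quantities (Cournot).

Competition: PS = 0; Monopoly: PS = 3.6; Cournot: PS = 2.7

Competitive firms price at marginal cost: P = 126, giving Q = 2.4.
PS = (126 − 126)·2.4 = 0.
A monopolist chooses Q where MR = MC. MR = 132 − 5Q; setting this equal to 126 gives Q = 1.2 and P = 129.
PS = (129 − 126)·1.2 = 3.6.
With 3 symmetric Cournot firms, each firm's FOC gives 132 − 10q = 126, so q = 0.6, Q = 3·0.6 = 1.8, and P = 127.5.
PS = (127.5 − 126)·1.8 = 2.7.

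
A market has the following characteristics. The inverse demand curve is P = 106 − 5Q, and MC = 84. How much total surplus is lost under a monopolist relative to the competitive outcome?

DWL = 12.1

Under competition P = MC = 84, so Q = (106 − 84)/5 = 4.4.
Monopoly sets MR = MC: 106 − 10Q = 84 ⇒ Q = 2.2, P = 106 − 5·2.2 = 95.
DWL is the triangle between Q = 2.2 and Q = 4.4: ½·(4.4 − 2.2)·(95 − 84) = 12.1.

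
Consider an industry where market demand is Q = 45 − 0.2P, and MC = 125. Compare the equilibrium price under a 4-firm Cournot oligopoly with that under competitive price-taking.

Inverting demand: P = 225 − 5Q.
Cournot with 4 identical firms: the symmetric best-response condition is 225 − 25q = 125. Each firm produces q = 4, total output Q = 16, price P = 145.
Under competition P = MC = 125, so Q = (225 − 125)/5 = 20.

Cournot: P = 145; Competition: P = 125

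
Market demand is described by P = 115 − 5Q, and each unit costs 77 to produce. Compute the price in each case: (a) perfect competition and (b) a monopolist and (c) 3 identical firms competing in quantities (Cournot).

Perfect competition: P = MC = 77, so 115 − 5Q = 77 and Q = 7.6.
Monopoly sets MR = MC: 115 − 10Q = 77 ⇒ Q = 3.8, P = 115 − 5·3.8 = 96.
In a 3-firm Cournot equilibrium, symmetry and the first-order condition give q = (115 − 77)/(20) = 1.9. So Q = 5.7 and P = 86.5.

Competition: P = 77; Monopoly: P = 96; Cournot: P = 86.5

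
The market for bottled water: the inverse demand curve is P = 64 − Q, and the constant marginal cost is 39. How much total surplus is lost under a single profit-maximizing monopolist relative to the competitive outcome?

Competitive firms price at marginal cost: P = 39, giving Q = 25.
A monopolist chooses Q where MR = MC. MR = 64 − 2Q; setting this equal to 39 gives Q = 12.5 and P = 51.5.
DWL is the triangle between Q = 12.5 and Q = 25: ½·(25 − 12.5)·(51.5 − 39) = 78.125.

DWL = 78.125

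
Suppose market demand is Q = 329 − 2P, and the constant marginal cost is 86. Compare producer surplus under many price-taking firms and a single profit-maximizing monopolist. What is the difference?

Producer surplus rises by 3081.125

Inverting demand: P = 164.5 − 0.5Q.
Under competition P = MC = 86, so Q = (164.5 − 86)/0.5 = 157.
PS = (86 − 86)·157 = 0.
A monopolist chooses Q where MR = MC. MR = 164.5 − Q; setting this equal to 86 gives Q = 78.5 and P = 125.25.
PS = (125.25 − 86)·78.5 = 3081.125.
Change in producer surplus: 3081.125 − 0 = 3081.125.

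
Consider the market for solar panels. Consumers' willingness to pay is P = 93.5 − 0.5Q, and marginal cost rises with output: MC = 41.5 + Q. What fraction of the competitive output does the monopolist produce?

Q_m/Q_c = 0.75

A monopolist chooses Q where MR = MC. MR = 93.5 − Q; setting this equal to 41.5 + Q gives Q = 26 and P = 80.5.
Under competition P = MC: 93.5 − 0.5Q = 41.5 + Q ⇒ Q = 104/3, P = 457/6.
Ratio Q_m/Q_c = 26/(104/3) = 0.75.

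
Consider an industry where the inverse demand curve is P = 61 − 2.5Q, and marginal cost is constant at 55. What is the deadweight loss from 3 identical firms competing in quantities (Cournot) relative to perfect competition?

DWL = 0.45

Under competition P = MC = 55, so Q = (61 − 55)/2.5 = 2.4.
In a 3-firm Cournot equilibrium, symmetry and the first-order condition give q = (61 − 55)/(10) = 0.6. So Q = 1.8 and P = 56.5.
DWL is the triangle between Q = 1.8 and Q = 2.4: ½·(2.4 − 1.8)·(56.5 − 55) = 0.45.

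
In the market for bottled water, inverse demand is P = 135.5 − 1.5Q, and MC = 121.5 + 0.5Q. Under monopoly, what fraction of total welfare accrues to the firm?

PS/TS = 0.7

A monopolist chooses Q where MR = MC. MR = 135.5 − 3Q; setting this equal to 121.5 + 0.5Q gives Q = 4 and P = 129.5.
CS = ½·(135.5 − 129.5)·4 = 12.
PS = P·Q − VC(Q) = 129.5·4 − (121.5·4 + ½·0.5·4²) = 28.
Share captured = PS/TS = 28/40 = 0.7.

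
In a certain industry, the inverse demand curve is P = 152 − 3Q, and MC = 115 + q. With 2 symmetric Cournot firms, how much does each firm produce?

Cournot with 2 identical firms: the symmetric best-response condition is 152 − 9q = 115 + q. Each firm produces q = 3.7, total output Q = 7.4, price P = 129.8.

q_i = 3.7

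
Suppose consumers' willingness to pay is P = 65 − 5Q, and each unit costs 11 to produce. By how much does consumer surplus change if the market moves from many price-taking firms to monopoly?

Consumer surplus falls by 218.7

Under competition P = MC = 11, so Q = (65 − 11)/5 = 10.8.
CS = ½·(65 − 11)·10.8 = 291.6.
A monopolist chooses Q where MR = MC. MR = 65 − 10Q; setting this equal to 11 gives Q = 5.4 and P = 38.
CS = ½·(65 − 38)·5.4 = 72.9.
Change in consumer surplus: 72.9 − 291.6 = −218.7.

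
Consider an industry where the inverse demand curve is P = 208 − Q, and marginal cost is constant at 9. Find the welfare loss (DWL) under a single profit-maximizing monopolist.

Perfect competition: P = MC = 9, so 208 − Q = 9 and Q = 199.
The monopolist equates marginal revenue to marginal cost: 208 − 2Q = 9, so Q = 99.5. From demand, P = 108.5.
DWL is the triangle between Q = 99.5 and Q = 199: ½·(199 − 99.5)·(108.5 − 9) = 4950.125.

DWL = 4950.125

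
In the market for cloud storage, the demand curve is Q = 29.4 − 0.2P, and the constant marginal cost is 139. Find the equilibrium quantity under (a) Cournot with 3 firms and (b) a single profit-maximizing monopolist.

Cournot: Q = 1.2; Monopoly: Q = 0.8

Inverting demand: P = 147 − 5Q.
In a 3-firm Cournot equilibrium, symmetry and the first-order condition give q = (147 − 139)/(20) = 0.4. So Q = 1.2 and P = 141.
A monopolist chooses Q where MR = MC. MR = 147 − 10Q; setting this equal to 139 gives Q = 0.8 and P = 143.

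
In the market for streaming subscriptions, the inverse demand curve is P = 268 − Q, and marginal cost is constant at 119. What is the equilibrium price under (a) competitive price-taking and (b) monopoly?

Perfect competition: P = MC = 119, so 268 − Q = 119 and Q = 149.
The monopolist equates marginal revenue to marginal cost: 268 − 2Q = 119, so Q = 74.5. From demand, P = 193.5.

Competition: P = 119; Monopoly: P = 193.5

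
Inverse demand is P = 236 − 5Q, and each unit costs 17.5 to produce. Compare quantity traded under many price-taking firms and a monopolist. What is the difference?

Competitive firms price at marginal cost: P = 17.5, giving Q = 43.7.
The monopolist equates marginal revenue to marginal cost: 236 − 10Q = 17.5, so Q = 21.85. From demand, P = 126.75.
Change in quantity traded: 21.85 − 43.7 = −21.85.

Q falls by 21.85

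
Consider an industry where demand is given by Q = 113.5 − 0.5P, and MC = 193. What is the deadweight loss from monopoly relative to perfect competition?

DWL = 72.25

Inverting demand: P = 227 − 2Q.
Under competition P = MC = 193, so Q = (227 − 193)/2 = 17.
Monopoly sets MR = MC: 227 − 4Q = 193 ⇒ Q = 8.5, P = 227 − 2·8.5 = 210.
DWL is the triangle between Q = 8.5 and Q = 17: ½·(17 − 8.5)·(210 − 193) = 72.25.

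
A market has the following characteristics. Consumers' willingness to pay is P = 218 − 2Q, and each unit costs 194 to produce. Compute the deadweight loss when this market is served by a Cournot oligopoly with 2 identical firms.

Under competition P = MC = 194, so Q = (218 − 194)/2 = 12.
Cournot with 2 identical firms: the symmetric best-response condition is 218 − 6q = 194. Each firm produces q = 4, total output Q = 8, price P = 202.
DWL is the triangle between Q = 8 and Q = 12: ½·(12 − 8)·(202 − 194) = 16.

DWL = 16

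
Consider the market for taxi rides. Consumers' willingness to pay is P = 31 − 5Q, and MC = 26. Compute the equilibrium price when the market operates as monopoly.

P = 28.5

A monopolist chooses Q where MR = MC. MR = 31 − 10Q; setting this equal to 26 gives Q = 0.5 and P = 28.5.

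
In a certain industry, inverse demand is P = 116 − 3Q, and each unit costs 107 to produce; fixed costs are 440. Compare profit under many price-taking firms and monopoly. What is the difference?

Competitive firms price at marginal cost: P = 107, giving Q = 3.
Profit = (107 − 107)·3 − 440 = −440.
A monopolist chooses Q where MR = MC. MR = 116 − 6Q; setting this equal to 107 gives Q = 1.5 and P = 111.5.
Profit = (111.5 − 107)·1.5 − 440 = −433.25.
Change in profit: −433.25 − −440 = 6.75.

Profit rises by 6.75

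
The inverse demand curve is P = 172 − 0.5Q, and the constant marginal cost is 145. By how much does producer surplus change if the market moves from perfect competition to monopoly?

Competitive firms price at marginal cost: P = 145, giving Q = 54.
PS = (145 − 145)·54 = 0.
Monopoly sets MR = MC: 172 − Q = 145 ⇒ Q = 27, P = 172 − 0.5·27 = 158.5.
PS = (158.5 − 145)·27 = 364.5.
Change in producer surplus: 364.5 − 0 = 364.5.

Producer surplus rises by 364.5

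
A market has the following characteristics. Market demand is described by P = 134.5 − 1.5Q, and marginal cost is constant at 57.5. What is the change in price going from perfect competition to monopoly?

Competitive firms price at marginal cost: P = 57.5, giving Q = 154/3.
The monopolist equates marginal revenue to marginal cost: 134.5 − 3Q = 57.5, so Q = 77/3. From demand, P = 96.
Change in price: 96 − 57.5 = 38.5.

Price rises by 38.5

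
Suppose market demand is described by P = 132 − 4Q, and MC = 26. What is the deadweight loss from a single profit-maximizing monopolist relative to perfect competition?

DWL = 351.125

Under competition P = MC = 26, so Q = (132 − 26)/4 = 26.5.
A monopolist chooses Q where MR = MC. MR = 132 − 8Q; setting this equal to 26 gives Q = 13.25 and P = 79.
DWL is the triangle between Q = 13.25 and Q = 26.5: ½·(26.5 − 13.25)·(79 − 26) = 351.125.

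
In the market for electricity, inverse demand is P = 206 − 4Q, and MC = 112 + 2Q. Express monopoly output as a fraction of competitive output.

Q_m/Q_c = 0.6

A monopolist chooses Q where MR = MC. MR = 206 − 8Q; setting this equal to 112 + 2Q gives Q = 9.4 and P = 168.4.
Under competition P = MC: 206 − 4Q = 112 + 2Q ⇒ Q = 47/3, P = 430/3.
Ratio Q_m/Q_c = 9.4/(47/3) = 0.6.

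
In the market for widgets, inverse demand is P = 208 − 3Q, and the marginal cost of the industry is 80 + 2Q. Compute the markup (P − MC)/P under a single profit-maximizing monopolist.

The monopolist equates marginal revenue to marginal cost: 208 − 6Q = 80 + 2Q, so Q = 16. From demand, P = 160.
Lerner index = (P − MC)/P = (160 − 112)/160 = 0.3.

Lerner index = 0.3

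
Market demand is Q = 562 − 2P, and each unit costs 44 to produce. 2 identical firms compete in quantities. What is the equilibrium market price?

P = 123

Inverting demand: P = 281 − 0.5Q.
With 2 symmetric Cournot firms, each firm's FOC gives 281 − 1.5q = 44, so q = 158, Q = 2·158 = 316, and P = 123.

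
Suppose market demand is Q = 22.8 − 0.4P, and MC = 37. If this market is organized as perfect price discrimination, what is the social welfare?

Inverting demand: P = 57 − 2.5Q.
Under first-degree price discrimination the firm charges each unit its demand price and produces up to where P = MC, i.e. Q = 8. Consumer surplus is zero; producer surplus equals total surplus.
TS = 80 (equal to competitive TS).

TS = 80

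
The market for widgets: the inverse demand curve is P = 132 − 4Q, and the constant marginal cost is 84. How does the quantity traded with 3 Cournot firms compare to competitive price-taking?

With 3 symmetric Cournot firms, each firm's FOC gives 132 − 16q = 84, so q = 3, Q = 3·3 = 9, and P = 96.
Under competition P = MC = 84, so Q = (132 − 84)/4 = 12.

Cournot: Q = 9; Competition: Q = 12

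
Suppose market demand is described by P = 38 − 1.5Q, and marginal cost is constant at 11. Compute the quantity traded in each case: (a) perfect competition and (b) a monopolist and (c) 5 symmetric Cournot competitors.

Competition: Q = 18; Monopoly: Q = 9; Cournot: Q = 15

Competitive firms price at marginal cost: P = 11, giving Q = 18.
Monopoly sets MR = MC: 38 − 3Q = 11 ⇒ Q = 9, P = 38 − 1.5·9 = 24.5.
With 5 symmetric Cournot firms, each firm's FOC gives 38 − 9q = 11, so q = 3, Q = 5·3 = 15, and P = 15.5.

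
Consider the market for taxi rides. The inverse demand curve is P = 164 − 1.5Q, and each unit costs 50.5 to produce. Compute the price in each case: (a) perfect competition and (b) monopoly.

Perfect competition: P = MC = 50.5, so 164 − 1.5Q = 50.5 and Q = 227/3.
The monopolist equates marginal revenue to marginal cost: 164 − 3Q = 50.5, so Q = 227/6. From demand, P = 107.25.

Competition: P = 50.5; Monopoly: P = 107.25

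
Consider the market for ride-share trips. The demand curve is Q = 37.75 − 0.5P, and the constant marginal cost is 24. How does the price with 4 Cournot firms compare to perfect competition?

Cournot: P = 34.3; Competition: P = 24

Inverting demand: P = 75.5 − 2Q.
In a 4-firm Cournot equilibrium, symmetry and the first-order condition give q = (75.5 − 24)/(10) = 5.15. So Q = 20.6 and P = 34.3.
Competitive firms price at marginal cost: P = 24, giving Q = 25.75.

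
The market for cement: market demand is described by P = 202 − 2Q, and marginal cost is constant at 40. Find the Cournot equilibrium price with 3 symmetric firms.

P = 80.5

In a 3-firm Cournot equilibrium, symmetry and the first-order condition give q = (202 − 40)/(8) = 20.25. So Q = 60.75 and P = 80.5.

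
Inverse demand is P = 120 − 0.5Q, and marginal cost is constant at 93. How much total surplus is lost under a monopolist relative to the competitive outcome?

DWL = 182.25

Under competition P = MC = 93, so Q = (120 − 93)/0.5 = 54.
A monopolist chooses Q where MR = MC. MR = 120 − Q; setting this equal to 93 gives Q = 27 and P = 106.5.
DWL is the triangle between Q = 27 and Q = 54: ½·(54 − 27)·(106.5 − 93) = 182.25.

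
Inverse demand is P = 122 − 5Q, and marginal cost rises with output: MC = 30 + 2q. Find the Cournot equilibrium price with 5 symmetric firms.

Cournot with 5 identical firms: the symmetric best-response condition is 122 − 30q = 30 + 2q. Each firm produces q = 2.875, total output Q = 14.375, price P = 50.125.

P = 50.125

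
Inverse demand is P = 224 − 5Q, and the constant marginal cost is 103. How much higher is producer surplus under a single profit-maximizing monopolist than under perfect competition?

PS rises by 732.05

Competitive firms price at marginal cost: P = 103, giving Q = 24.2.
PS = (103 − 103)·24.2 = 0.
A monopolist chooses Q where MR = MC. MR = 224 − 10Q; setting this equal to 103 gives Q = 12.1 and P = 163.5.
PS = (163.5 − 103)·12.1 = 732.05.
Change in producer surplus: 732.05 − 0 = 732.05.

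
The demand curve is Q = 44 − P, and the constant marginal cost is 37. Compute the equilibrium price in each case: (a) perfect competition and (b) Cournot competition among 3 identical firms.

Inverting demand: P = 44 − Q.
Competitive firms price at marginal cost: P = 37, giving Q = 7.
In a 3-firm Cournot equilibrium, symmetry and the first-order condition give q = (44 − 37)/(4) = 1.75. So Q = 5.25 and P = 38.75.

Competition: P = 37; Cournot: P = 38.75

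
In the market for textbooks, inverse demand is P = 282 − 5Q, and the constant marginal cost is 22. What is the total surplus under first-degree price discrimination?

With perfect price discrimination, output is the efficient level Q = 52 (where demand meets MC), but every buyer pays their willingness to pay: CS = 0 and PS = total surplus.
TS = 6760 (equal to competitive TS).

TS = 6760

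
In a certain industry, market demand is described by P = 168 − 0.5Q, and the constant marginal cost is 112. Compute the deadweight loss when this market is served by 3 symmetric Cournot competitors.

Perfect competition: P = MC = 112, so 168 − 0.5Q = 112 and Q = 112.
Cournot with 3 identical firms: the symmetric best-response condition is 168 − 2q = 112. Each firm produces q = 28, total output Q = 84, price P = 126.
DWL is the triangle between Q = 84 and Q = 112: ½·(112 − 84)·(126 − 112) = 196.

DWL = 196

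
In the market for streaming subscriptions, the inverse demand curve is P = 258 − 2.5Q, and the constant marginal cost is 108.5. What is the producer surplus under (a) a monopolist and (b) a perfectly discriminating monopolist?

The monopolist equates marginal revenue to marginal cost: 258 − 5Q = 108.5, so Q = 29.9. From demand, P = 183.25.
PS = (183.25 − 108.5)·29.9 = 2235.025.
With perfect price discrimination, output is the efficient level Q = 59.8 (where demand meets MC), but every buyer pays their willingness to pay: CS = 0 and PS = total surplus.
PS = ½·(258 − 108.5)·59.8 = 4470.05.

Monopoly: PS = 2235.025; Perfect PD: PS = 4470.05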